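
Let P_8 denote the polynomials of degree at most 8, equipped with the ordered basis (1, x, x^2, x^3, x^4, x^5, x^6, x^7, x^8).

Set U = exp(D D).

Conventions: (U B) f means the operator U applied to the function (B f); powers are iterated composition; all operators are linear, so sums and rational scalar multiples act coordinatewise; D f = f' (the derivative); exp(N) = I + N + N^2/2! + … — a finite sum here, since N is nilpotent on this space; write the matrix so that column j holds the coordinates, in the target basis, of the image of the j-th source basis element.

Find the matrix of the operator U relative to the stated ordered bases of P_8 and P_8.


the matrix is [[1, 0, 2, 0, 12, 0, 120, 0, 1680]; [0, 1, 0, 6, 0, 60, 0, 840, 0]; [0, 0, 1, 0, 12, 0, 180, 0, 3360]; [0, 0, 0, 1, 0, 20, 0, 420, 0]; [0, 0, 0, 0, 1, 0, 30, 0, 840]; [0, 0, 0, 0, 0, 1, 0, 42, 0]; [0, 0, 0, 0, 0, 0, 1, 0, 56]; [0, 0, 0, 0, 0, 0, 0, 1, 0]; [0, 0, 0, 0, 0, 0, 0, 0, 1]] (rows listed top to bottom)

image of 1: 1
image of x: x
image of x^2: x^2 + 2
image of x^3: x^3 + 6x
image of x^4: x^4 + 12x^2 + 12
image of x^5: x^5 + 20x^3 + 60x
image of x^6: x^6 + 30x^4 + 180x^2 + 120
image of x^7: x^7 + 42x^5 + 420x^3 + 840x
image of x^8: x^8 + 56x^6 + 840x^4 + 3360x^2 + 1680
each image's coordinates form column j of the matrix


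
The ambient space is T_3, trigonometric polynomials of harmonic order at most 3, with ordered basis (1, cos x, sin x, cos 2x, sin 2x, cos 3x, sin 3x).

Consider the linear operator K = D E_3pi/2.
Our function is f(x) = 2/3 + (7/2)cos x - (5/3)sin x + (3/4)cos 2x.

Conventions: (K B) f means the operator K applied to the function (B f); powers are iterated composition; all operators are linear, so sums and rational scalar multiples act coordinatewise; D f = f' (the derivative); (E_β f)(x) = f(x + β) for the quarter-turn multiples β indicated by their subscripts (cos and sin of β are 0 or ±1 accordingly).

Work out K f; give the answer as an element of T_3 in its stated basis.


E_3pi/2 f = 2/3 + (5/3)cos x + (7/2)sin x - (3/4)cos 2x
D E_3pi/2 f = (7/2)cos x - (5/3)sin x + (3/2)sin 2x

the result is g(x) = (7/2)cos x - (5/3)sin x + (3/2)sin 2x


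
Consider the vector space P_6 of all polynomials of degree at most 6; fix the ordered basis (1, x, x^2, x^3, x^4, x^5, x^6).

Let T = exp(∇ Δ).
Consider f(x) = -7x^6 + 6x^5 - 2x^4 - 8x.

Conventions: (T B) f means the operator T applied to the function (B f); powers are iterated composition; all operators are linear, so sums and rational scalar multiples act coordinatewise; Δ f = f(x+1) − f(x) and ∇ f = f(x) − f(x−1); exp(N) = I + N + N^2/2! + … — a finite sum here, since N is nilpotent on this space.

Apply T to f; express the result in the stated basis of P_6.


g(x) = -7x^6 + 6x^5 - 212x^4 + 120x^3 - 1494x^2 + 412x - 1302

order-1 term: -210x^4 + 120x^3 - 234x^2 + 60x - 18
order-2 term: -1260x^2 + 360x - 444
order-3 term: -840
the series for exp(∇ Δ) f terminates at order 3
exp(∇ Δ) f = -7x^6 + 6x^5 - 212x^4 + 120x^3 - 1494x^2 + 412x - 1302


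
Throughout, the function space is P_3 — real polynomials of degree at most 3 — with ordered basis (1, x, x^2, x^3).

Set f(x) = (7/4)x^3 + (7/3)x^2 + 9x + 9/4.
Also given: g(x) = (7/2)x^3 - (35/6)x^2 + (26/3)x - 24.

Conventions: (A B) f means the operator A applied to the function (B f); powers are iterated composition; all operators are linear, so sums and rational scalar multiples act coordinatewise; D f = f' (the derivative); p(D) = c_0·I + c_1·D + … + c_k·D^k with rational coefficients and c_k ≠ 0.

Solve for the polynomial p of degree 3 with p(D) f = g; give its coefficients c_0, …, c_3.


D^0 f = (7/4)x^3 + (7/3)x^2 + 9x + 9/4
D^1 f = (21/4)x^2 + (14/3)x + 9
D^2 f = (21/2)x + 14/3
D^3 f = 21/2
matching coefficients of g against c_0 f + c_1 Df + … from the top degree down determines the c_i
solution: c_0 = 2, c_1 = -2, c_2 = 0, c_3 = -1

p(D) = 2·I − 2·D − D^3, i.e. c_0 = 2, c_1 = -2, c_2 = 0, c_3 = -1


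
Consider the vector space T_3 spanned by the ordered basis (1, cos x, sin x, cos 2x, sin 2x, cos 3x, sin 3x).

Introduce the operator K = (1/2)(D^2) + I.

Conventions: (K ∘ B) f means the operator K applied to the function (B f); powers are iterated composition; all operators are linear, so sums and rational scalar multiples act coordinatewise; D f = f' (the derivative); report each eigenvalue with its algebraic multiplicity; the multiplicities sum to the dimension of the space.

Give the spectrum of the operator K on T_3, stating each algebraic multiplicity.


image of 1: 1
image of cos x: (1/2)cos x
image of sin x: (1/2)sin x
image of cos 2x: -cos 2x
image of sin 2x: -sin 2x
image of cos 3x: -(7/2)cos 3x
image of sin 3x: -(7/2)sin 3x
the matrix is diagonal; its diagonal is (1, 1/2, 1/2, -1, -1, -7/2, -7/2)
for a triangular matrix the eigenvalues are the diagonal entries, with algebraic multiplicity their repetition count

λ = -7/2 (multiplicity 2), λ = -1 (multiplicity 2), λ = 1/2 (multiplicity 2), λ = 1 (multiplicity 1)


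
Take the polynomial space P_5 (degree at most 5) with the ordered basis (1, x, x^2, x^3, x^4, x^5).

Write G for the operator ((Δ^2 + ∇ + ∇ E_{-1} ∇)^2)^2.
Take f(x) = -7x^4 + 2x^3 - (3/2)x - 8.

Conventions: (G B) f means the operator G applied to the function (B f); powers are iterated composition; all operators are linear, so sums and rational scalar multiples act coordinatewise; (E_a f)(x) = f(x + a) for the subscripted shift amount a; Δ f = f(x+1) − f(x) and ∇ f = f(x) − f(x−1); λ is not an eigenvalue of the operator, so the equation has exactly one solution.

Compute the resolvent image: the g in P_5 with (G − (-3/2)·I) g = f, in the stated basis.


write g with unknown coordinates in the stated basis and equate coefficients in (G − (-3/2)·I) g = f
solving from the highest basis element down gives g = -(14/3)x^4 + (4/3)x^3 - x + 208/3
check: G g = -112
so G g − (-3/2)·g = -7x^4 + 2x^3 - (3/2)x - 8 = f ✓

the result is g(x) = -(14/3)x^4 + (4/3)x^3 - x + 208/3


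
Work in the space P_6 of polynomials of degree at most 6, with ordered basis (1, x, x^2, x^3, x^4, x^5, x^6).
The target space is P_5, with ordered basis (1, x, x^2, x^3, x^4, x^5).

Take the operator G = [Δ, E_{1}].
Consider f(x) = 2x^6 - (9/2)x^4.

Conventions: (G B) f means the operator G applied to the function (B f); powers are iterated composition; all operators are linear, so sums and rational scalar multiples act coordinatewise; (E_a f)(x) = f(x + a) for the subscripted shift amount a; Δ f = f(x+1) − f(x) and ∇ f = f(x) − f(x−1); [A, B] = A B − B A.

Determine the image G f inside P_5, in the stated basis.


E_{1} f = 2x^6 + 12x^5 + (51/2)x^4 + 22x^3 + 3x^2 - 6x - 5/2
Δ E_{1} f = 12x^5 + 90x^4 + 262x^3 + 369x^2 + 246x + 117/2
Δ f = 12x^5 + 30x^4 + 22x^3 + 3x^2 - 6x - 5/2
E_{1} Δ f = 12x^5 + 90x^4 + 262x^3 + 369x^2 + 246x + 117/2
[Δ, E_{1}] f = 0

the result is g(x) = 0


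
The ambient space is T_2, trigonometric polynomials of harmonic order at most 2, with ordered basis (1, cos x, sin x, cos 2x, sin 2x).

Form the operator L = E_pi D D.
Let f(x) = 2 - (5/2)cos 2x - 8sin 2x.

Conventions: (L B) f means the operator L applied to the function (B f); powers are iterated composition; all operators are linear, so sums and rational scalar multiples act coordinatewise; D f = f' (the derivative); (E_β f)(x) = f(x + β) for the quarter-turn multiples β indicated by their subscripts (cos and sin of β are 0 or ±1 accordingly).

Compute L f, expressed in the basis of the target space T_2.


D f = -16cos 2x + 5sin 2x
D D f = 10cos 2x + 32sin 2x
E_pi D D f = 10cos 2x + 32sin 2x

g(x) = 10cos 2x + 32sin 2x


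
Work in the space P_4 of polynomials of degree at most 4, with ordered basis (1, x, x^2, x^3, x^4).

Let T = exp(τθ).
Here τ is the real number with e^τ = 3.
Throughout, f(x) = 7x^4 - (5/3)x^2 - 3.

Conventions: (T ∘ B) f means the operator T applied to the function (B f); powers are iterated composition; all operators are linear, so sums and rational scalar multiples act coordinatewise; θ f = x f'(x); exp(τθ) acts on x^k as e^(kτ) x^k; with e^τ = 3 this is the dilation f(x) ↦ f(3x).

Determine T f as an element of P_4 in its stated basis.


g(x) = 567x^4 - 15x^2 - 3

exp(τθ) x^k = e^(kτ) x^k; with e^τ = 3 this sends x^k to 3^k x^k
x^2 ↦ 9 x^2
x^4 ↦ 81 x^4
applying this coordinatewise to f: exp(τθ) f = 567x^4 - 15x^2 - 3


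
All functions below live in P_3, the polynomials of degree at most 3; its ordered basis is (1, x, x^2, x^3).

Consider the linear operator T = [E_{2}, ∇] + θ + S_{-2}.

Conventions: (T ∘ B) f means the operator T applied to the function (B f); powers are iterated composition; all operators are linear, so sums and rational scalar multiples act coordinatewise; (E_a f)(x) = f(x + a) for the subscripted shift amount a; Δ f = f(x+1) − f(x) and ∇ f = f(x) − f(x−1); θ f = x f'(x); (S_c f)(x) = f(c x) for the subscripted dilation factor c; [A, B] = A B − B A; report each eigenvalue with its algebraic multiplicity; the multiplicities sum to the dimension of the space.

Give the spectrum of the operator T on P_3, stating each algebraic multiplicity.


λ = -5 (multiplicity 1), λ = -1 (multiplicity 1), λ = 1 (multiplicity 1), λ = 6 (multiplicity 1)

image of 1: 1
image of x: -x
image of x^2: 6x^2
image of x^3: -5x^3
the matrix is upper triangular; its diagonal is (1, -1, 6, -5)
for a triangular matrix the eigenvalues are the diagonal entries, with algebraic multiplicity their repetition count


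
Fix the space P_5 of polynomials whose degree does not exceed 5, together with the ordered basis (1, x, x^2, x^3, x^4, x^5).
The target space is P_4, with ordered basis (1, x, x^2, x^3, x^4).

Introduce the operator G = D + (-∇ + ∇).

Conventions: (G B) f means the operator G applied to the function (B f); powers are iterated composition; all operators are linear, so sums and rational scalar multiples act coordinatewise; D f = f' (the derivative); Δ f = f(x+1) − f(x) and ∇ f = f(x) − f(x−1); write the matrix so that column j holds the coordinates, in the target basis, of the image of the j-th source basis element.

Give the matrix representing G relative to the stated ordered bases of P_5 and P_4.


the matrix is [[0, 1, 0, 0, 0, 0]; [0, 0, 2, 0, 0, 0]; [0, 0, 0, 3, 0, 0]; [0, 0, 0, 0, 4, 0]; [0, 0, 0, 0, 0, 5]] (rows listed top to bottom)

image of 1: 0
image of x: 1
image of x^2: 2x
image of x^3: 3x^2
image of x^4: 4x^3
image of x^5: 5x^4
each image's coordinates form column j of the matrix


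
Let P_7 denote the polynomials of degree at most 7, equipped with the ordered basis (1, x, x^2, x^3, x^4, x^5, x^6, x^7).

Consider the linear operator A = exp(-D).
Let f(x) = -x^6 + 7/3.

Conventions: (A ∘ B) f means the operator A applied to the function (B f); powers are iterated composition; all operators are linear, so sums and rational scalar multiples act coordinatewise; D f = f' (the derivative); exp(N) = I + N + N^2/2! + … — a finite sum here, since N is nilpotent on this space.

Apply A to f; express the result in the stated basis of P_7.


the result is g(x) = -x^6 + 6x^5 - 15x^4 + 20x^3 - 15x^2 + 6x + 4/3

order-1 term: 6x^5
order-2 term: -15x^4
order-3 term: 20x^3
order-4 term: -15x^2
order-5 term: 6x
order-6 term: -1
the series for exp(-D) f terminates at order 6
exp(-D) f = -x^6 + 6x^5 - 15x^4 + 20x^3 - 15x^2 + 6x + 4/3


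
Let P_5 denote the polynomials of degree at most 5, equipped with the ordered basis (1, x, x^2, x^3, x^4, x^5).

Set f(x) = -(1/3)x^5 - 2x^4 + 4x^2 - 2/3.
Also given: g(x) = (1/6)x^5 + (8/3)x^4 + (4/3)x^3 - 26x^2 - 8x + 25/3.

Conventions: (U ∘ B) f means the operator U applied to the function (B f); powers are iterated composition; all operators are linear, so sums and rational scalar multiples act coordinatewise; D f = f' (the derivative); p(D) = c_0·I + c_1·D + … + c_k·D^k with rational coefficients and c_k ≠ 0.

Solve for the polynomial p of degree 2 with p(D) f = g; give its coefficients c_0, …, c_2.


c_0 = -1/2, c_1 = -1, c_2 = 1

D^0 f = -(1/3)x^5 - 2x^4 + 4x^2 - 2/3
D^1 f = -(5/3)x^4 - 8x^3 + 8x
D^2 f = -(20/3)x^3 - 24x^2 + 8
matching coefficients of g against c_0 f + c_1 Df + … from the top degree down determines the c_i
solution: c_0 = -1/2, c_1 = -1, c_2 = 1


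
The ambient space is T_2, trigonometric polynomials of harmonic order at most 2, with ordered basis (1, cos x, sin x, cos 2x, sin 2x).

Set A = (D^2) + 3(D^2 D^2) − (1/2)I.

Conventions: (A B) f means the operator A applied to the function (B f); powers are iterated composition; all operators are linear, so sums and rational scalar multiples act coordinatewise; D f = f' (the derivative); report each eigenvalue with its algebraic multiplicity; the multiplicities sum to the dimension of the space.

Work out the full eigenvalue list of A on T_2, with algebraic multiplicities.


image of 1: -1/2
image of cos x: (3/2)cos x
image of sin x: (3/2)sin x
image of cos 2x: (87/2)cos 2x
image of sin 2x: (87/2)sin 2x
the matrix is diagonal; its diagonal is (-1/2, 3/2, 3/2, 87/2, 87/2)
for a triangular matrix the eigenvalues are the diagonal entries, with algebraic multiplicity their repetition count

λ = -1/2 (multiplicity 1), λ = 3/2 (multiplicity 2), λ = 87/2 (multiplicity 2)


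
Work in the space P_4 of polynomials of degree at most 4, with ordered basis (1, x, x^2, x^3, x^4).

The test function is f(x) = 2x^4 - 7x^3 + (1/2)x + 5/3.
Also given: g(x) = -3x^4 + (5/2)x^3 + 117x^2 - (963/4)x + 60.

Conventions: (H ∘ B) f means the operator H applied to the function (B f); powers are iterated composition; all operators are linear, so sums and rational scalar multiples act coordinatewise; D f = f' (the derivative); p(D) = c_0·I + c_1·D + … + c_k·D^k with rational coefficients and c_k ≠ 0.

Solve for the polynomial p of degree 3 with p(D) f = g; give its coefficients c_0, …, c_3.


p(D) = -(3/2)·I − D + 4·D^2 − (3/2)·D^3, i.e. c_0 = -3/2, c_1 = -1, c_2 = 4, c_3 = -3/2

D^0 f = 2x^4 - 7x^3 + (1/2)x + 5/3
D^1 f = 8x^3 - 21x^2 + 1/2
D^2 f = 24x^2 - 42x
D^3 f = 48x - 42
matching coefficients of g against c_0 f + c_1 Df + … from the top degree down determines the c_i
solution: c_0 = -3/2, c_1 = -1, c_2 = 4, c_3 = -3/2


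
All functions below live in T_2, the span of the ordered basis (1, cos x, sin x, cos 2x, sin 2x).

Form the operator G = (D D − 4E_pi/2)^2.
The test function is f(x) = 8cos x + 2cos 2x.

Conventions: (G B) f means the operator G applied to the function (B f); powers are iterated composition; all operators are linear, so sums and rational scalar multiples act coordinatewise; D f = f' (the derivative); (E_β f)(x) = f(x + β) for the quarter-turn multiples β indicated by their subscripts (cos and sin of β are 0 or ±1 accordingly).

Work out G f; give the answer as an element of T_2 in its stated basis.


g(x) = -120cos x - 64sin x

D f = -8sin x - 4sin 2x
D D f = -8cos x - 8cos 2x
E_pi/2 f = -8sin x - 2cos 2x
(-4E_pi/2) f = 32sin x + 8cos 2x
(D D − 4E_pi/2) f = -8cos x + 32sin x
D (D D − 4E_pi/2) f = 32cos x + 8sin x
D D (D D − 4E_pi/2) f = 8cos x - 32sin x
E_pi/2 (D D − 4E_pi/2) f = 32cos x + 8sin x
(-4E_pi/2) (D D − 4E_pi/2) f = -128cos x - 32sin x
(D D − 4E_pi/2) (D D − 4E_pi/2) f = -120cos x - 64sin x


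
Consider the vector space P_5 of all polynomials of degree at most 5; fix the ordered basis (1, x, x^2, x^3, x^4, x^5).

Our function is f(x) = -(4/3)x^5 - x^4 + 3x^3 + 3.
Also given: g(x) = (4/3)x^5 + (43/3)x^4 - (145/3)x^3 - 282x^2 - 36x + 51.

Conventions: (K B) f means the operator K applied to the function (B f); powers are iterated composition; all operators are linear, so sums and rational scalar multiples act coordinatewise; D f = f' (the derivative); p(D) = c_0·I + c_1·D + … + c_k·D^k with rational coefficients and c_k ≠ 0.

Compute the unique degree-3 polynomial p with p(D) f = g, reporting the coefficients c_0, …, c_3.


p(D) = -I − 2·D + 2·D^2 + 3·D^3, i.e. c_0 = -1, c_1 = -2, c_2 = 2, c_3 = 3

D^0 f = -(4/3)x^5 - x^4 + 3x^3 + 3
D^1 f = -(20/3)x^4 - 4x^3 + 9x^2
D^2 f = -(80/3)x^3 - 12x^2 + 18x
D^3 f = -80x^2 - 24x + 18
matching coefficients of g against c_0 f + c_1 Df + … from the top degree down determines the c_i
solution: c_0 = -1, c_1 = -2, c_2 = 2, c_3 = 3


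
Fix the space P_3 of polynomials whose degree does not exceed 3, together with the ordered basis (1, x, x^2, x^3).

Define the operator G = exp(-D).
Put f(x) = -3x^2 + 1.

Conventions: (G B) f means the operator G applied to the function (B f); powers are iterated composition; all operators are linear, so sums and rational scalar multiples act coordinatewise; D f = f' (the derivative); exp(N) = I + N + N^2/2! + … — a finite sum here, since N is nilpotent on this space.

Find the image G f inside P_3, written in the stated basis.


order-1 term: 6x
order-2 term: -3
the series for exp(-D) f terminates at order 2
exp(-D) f = -3x^2 + 6x - 2

the result is g(x) = -3x^2 + 6x - 2


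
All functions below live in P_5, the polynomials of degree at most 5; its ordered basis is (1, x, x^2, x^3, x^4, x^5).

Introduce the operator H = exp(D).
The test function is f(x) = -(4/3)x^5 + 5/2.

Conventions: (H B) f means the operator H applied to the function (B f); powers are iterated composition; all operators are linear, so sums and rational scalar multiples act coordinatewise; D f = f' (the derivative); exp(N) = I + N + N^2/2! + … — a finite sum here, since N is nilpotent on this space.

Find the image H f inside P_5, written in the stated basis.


order-1 term: -(20/3)x^4
order-2 term: -(40/3)x^3
order-3 term: -(40/3)x^2
order-4 term: -(20/3)x
order-5 term: -4/3
the series for exp(D) f terminates at order 5
exp(D) f = -(4/3)x^5 - (20/3)x^4 - (40/3)x^3 - (40/3)x^2 - (20/3)x + 7/6

the result is g(x) = -(4/3)x^5 - (20/3)x^4 - (40/3)x^3 - (40/3)x^2 - (20/3)x + 7/6


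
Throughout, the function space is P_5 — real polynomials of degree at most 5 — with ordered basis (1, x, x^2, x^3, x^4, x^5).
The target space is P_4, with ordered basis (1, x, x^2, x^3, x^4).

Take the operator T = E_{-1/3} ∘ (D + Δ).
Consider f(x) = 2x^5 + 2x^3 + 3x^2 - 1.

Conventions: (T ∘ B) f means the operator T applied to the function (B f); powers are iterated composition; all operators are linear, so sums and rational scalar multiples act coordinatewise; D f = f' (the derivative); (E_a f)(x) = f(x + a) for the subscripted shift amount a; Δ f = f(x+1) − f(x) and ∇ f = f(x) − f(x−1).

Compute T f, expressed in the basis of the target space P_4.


D f = 10x^4 + 6x^2 + 6x
Δ f = 10x^4 + 20x^3 + 26x^2 + 22x + 7
(D + Δ) f = 20x^4 + 20x^3 + 32x^2 + 28x + 7
E_{-1/3} (D + Δ) f = 20x^4 - (20/3)x^3 + (76/3)x^2 + (280/27)x + 59/81

the image equals g(x) = 20x^4 - (20/3)x^3 + (76/3)x^2 + (280/27)x + 59/81


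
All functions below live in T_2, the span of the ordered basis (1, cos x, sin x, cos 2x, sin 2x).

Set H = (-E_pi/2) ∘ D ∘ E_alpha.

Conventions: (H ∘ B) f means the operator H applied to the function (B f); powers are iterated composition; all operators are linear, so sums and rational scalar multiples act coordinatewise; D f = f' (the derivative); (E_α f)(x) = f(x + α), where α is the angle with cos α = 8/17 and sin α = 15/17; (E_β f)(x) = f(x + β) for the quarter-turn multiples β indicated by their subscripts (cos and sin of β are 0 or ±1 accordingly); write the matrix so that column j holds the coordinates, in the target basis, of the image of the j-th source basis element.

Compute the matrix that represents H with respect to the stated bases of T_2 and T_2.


the matrix is [[0, 0, 0, 0, 0]; [0, 8/17, 15/17, 0, 0]; [0, -15/17, 8/17, 0, 0]; [0, 0, 0, -480/289, -322/289]; [0, 0, 0, 322/289, -480/289]] (rows listed top to bottom)

image of 1: 0
image of cos x: (8/17)cos x - (15/17)sin x
image of sin x: (15/17)cos x + (8/17)sin x
image of cos 2x: -(480/289)cos 2x + (322/289)sin 2x
image of sin 2x: -(322/289)cos 2x - (480/289)sin 2x
each image's coordinates form column j of the matrix


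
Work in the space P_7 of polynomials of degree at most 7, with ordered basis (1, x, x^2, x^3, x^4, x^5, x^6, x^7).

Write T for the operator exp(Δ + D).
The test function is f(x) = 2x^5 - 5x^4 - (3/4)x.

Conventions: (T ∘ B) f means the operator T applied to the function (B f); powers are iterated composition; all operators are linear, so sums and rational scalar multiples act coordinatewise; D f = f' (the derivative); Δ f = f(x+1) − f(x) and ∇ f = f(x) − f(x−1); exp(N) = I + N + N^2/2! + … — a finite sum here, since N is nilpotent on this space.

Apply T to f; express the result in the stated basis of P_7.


g(x) = 2x^5 + 15x^4 + 60x^3 + 150x^2 + (877/4)x + 289/2

order-1 term: 20x^4 - 20x^3 - 10x^2 - 10x - 9/2
order-2 term: 80x^3 - 10x - 15
order-3 term: 160x^2 + 80x + 20
order-4 term: 160x + 80
order-5 term: 64
the series for exp(Δ + D) f terminates at order 5
exp(Δ + D) f = 2x^5 + 15x^4 + 60x^3 + 150x^2 + (877/4)x + 289/2


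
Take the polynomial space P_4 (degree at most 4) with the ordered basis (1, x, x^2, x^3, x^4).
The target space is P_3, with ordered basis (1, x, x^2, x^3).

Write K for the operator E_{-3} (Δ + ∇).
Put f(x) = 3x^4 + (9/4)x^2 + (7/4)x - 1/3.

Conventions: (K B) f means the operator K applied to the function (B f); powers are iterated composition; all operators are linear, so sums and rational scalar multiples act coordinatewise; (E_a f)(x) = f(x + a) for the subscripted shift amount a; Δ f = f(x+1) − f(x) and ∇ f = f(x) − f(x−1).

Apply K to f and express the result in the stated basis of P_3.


g(x) = 24x^3 - 216x^2 + 681x - 1487/2

Δ f = 12x^3 + 18x^2 + (33/2)x + 7
∇ f = 12x^3 - 18x^2 + (33/2)x - 7/2
(Δ + ∇) f = 24x^3 + 33x + 7/2
E_{-3} (Δ + ∇) f = 24x^3 - 216x^2 + 681x - 1487/2


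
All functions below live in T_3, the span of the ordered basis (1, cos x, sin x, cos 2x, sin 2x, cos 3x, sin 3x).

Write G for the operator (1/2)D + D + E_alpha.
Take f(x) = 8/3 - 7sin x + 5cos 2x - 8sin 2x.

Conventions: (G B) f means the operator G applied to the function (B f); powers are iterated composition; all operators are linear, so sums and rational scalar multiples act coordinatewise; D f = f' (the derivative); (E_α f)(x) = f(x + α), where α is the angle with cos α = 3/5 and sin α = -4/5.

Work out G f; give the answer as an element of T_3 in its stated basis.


D f = -7cos x - 16cos 2x - 10sin 2x
((1/2)D) f = -(7/2)cos x - 8cos 2x - 5sin 2x
D f = -7cos x - 16cos 2x - 10sin 2x
E_alpha f = 8/3 + (28/5)cos x - (21/5)sin x + (157/25)cos 2x + (176/25)sin 2x
((1/2)D + D + E_alpha) f = 8/3 - (49/10)cos x - (21/5)sin x - (443/25)cos 2x - (199/25)sin 2x

g(x) = 8/3 - (49/10)cos x - (21/5)sin x - (443/25)cos 2x - (199/25)sin 2x


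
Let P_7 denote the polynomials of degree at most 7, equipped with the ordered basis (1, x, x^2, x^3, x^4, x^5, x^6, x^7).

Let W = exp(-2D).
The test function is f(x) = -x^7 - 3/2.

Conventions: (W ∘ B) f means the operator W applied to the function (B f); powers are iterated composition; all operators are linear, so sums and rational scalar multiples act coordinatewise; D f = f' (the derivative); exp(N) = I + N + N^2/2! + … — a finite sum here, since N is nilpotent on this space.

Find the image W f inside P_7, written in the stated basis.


order-1 term: 14x^6
order-2 term: -84x^5
order-3 term: 280x^4
order-4 term: -560x^3
order-5 term: 672x^2
order-6 term: -448x
order-7 term: 128
the series for exp(-2D) f terminates at order 7
exp(-2D) f = -x^7 + 14x^6 - 84x^5 + 280x^4 - 560x^3 + 672x^2 - 448x + 253/2

the image equals g(x) = -x^7 + 14x^6 - 84x^5 + 280x^4 - 560x^3 + 672x^2 - 448x + 253/2


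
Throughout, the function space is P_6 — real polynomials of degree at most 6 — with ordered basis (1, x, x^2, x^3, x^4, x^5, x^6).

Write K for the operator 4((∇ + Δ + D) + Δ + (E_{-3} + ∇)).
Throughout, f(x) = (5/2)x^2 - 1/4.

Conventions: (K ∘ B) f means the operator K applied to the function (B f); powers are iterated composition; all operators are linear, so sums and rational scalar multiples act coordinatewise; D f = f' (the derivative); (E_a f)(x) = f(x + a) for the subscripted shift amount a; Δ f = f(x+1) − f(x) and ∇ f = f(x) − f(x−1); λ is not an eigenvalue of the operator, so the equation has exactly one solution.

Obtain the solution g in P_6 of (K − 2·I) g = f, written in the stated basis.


the result is g(x) = (5/4)x^2 - 10x + 139/8

write g with unknown coordinates in the stated basis and equate coefficients in (K − 2·I) g = f
solving from the highest basis element down gives g = (5/4)x^2 - 10x + 139/8
check: K g = 5x^2 - 20x + 69/2
so K g − 2·g = (5/2)x^2 - 1/4 = f ✓


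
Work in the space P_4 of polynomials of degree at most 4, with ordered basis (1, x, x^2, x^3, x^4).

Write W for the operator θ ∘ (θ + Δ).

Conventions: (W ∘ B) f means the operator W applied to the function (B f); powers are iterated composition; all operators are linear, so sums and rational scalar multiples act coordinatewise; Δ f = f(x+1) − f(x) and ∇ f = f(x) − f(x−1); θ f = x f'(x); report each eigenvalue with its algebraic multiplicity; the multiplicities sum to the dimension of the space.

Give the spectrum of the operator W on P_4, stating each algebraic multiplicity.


image of 1: 0
image of x: x
image of x^2: 4x^2 + 2x
image of x^3: 9x^3 + 6x^2 + 3x
image of x^4: 16x^4 + 12x^3 + 12x^2 + 4x
the matrix is upper triangular; its diagonal is (0, 1, 4, 9, 16)
for a triangular matrix the eigenvalues are the diagonal entries, with algebraic multiplicity their repetition count

λ = 0 (multiplicity 1), λ = 1 (multiplicity 1), λ = 4 (multiplicity 1), λ = 9 (multiplicity 1), λ = 16 (multiplicity 1)


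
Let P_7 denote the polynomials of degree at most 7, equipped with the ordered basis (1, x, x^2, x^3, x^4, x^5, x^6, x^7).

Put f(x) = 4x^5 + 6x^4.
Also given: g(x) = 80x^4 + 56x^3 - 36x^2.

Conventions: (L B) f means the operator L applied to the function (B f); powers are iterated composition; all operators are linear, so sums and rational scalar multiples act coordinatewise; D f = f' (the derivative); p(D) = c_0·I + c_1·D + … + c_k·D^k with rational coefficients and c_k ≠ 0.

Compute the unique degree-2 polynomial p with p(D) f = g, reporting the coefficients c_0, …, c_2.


p(D) = 4·D − (1/2)·D^2, i.e. c_0 = 0, c_1 = 4, c_2 = -1/2

D^0 f = 4x^5 + 6x^4
D^1 f = 20x^4 + 24x^3
D^2 f = 80x^3 + 72x^2
matching coefficients of g against c_0 f + c_1 Df + … from the top degree down determines the c_i
solution: c_0 = 0, c_1 = 4, c_2 = -1/2


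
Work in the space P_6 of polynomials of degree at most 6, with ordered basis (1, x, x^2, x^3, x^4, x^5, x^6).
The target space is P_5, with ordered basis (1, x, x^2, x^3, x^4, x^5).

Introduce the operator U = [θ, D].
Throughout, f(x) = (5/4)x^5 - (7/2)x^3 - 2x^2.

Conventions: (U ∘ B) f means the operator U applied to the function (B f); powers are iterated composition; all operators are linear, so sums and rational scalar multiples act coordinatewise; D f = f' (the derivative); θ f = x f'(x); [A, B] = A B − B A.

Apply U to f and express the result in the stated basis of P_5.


D f = (25/4)x^4 - (21/2)x^2 - 4x
θ D f = 25x^4 - 21x^2 - 4x
θ f = (25/4)x^5 - (21/2)x^3 - 4x^2
D θ f = (125/4)x^4 - (63/2)x^2 - 8x
[θ, D] f = -(25/4)x^4 + (21/2)x^2 + 4x

g(x) = -(25/4)x^4 + (21/2)x^2 + 4x


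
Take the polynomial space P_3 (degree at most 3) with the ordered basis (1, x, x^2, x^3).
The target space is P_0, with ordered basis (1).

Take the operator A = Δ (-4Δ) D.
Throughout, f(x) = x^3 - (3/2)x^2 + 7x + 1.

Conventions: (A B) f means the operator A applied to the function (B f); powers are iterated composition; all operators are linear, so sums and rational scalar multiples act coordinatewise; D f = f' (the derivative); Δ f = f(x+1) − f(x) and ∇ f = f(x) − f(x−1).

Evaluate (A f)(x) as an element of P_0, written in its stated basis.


g(x) = -24

D f = 3x^2 - 3x + 7
Δ D f = 6x
(-4Δ) D f = -24x
Δ ((-4Δ) D) f = -24


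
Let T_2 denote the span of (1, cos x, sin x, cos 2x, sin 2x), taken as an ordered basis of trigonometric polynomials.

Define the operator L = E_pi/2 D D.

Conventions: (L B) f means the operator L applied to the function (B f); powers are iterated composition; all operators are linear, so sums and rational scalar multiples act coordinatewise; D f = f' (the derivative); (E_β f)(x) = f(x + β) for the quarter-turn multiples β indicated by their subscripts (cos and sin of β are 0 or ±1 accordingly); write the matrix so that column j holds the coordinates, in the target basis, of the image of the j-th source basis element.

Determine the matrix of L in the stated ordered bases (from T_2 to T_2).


the matrix is [[0, 0, 0, 0, 0]; [0, 0, -1, 0, 0]; [0, 1, 0, 0, 0]; [0, 0, 0, 4, 0]; [0, 0, 0, 0, 4]] (rows listed top to bottom)

image of 1: 0
image of cos x: sin x
image of sin x: -cos x
image of cos 2x: 4cos 2x
image of sin 2x: 4sin 2x
each image's coordinates form column j of the matrix


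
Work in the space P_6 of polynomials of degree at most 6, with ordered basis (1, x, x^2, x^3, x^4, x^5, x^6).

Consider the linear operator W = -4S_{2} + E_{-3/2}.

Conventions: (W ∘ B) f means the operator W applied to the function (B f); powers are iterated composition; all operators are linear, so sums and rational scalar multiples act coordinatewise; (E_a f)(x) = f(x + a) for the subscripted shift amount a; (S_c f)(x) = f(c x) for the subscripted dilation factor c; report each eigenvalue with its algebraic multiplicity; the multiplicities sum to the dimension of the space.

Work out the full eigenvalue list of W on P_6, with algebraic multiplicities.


image of 1: -3
image of x: -7x - 3/2
image of x^2: -15x^2 - 3x + 9/4
image of x^3: -31x^3 - (9/2)x^2 + (27/4)x - 27/8
image of x^4: -63x^4 - 6x^3 + (27/2)x^2 - (27/2)x + 81/16
image of x^5: -127x^5 - (15/2)x^4 + (45/2)x^3 - (135/4)x^2 + (405/16)x - 243/32
image of x^6: -255x^6 - 9x^5 + (135/4)x^4 - (135/2)x^3 + (1215/16)x^2 - (729/16)x + 729/64
the matrix is upper triangular; its diagonal is (-3, -7, -15, -31, -63, -127, -255)
for a triangular matrix the eigenvalues are the diagonal entries, with algebraic multiplicity their repetition count

λ = -255 (multiplicity 1), λ = -127 (multiplicity 1), λ = -63 (multiplicity 1), λ = -31 (multiplicity 1), λ = -15 (multiplicity 1), λ = -7 (multiplicity 1), λ = -3 (multiplicity 1)


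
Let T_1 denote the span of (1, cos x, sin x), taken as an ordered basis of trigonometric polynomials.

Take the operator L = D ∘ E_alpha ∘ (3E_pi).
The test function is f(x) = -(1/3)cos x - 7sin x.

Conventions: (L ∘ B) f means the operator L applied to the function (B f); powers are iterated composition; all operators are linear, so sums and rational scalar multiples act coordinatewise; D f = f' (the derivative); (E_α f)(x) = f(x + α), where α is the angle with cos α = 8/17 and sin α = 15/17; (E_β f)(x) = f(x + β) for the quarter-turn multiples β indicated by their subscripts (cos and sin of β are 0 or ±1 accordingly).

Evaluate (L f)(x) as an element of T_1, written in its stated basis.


E_pi f = (1/3)cos x + 7sin x
(3E_pi) f = cos x + 21sin x
E_alpha (3E_pi) f = 19cos x + 9sin x
D E_alpha (3E_pi) f = 9cos x - 19sin x

g(x) = 9cos x - 19sin x


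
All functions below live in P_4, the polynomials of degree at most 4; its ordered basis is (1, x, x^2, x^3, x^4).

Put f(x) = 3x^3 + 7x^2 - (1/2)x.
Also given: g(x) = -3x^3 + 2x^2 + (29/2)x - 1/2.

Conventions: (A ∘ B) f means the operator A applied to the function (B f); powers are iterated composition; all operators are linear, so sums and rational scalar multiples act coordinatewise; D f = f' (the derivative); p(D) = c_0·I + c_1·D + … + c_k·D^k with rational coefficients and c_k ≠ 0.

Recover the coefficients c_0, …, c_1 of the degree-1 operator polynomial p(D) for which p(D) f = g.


D^0 f = 3x^3 + 7x^2 - (1/2)x
D^1 f = 9x^2 + 14x - 1/2
matching coefficients of g against c_0 f + c_1 Df + … from the top degree down determines the c_i
solution: c_0 = -1, c_1 = 1

p(D) = -I + D, i.e. c_0 = -1, c_1 = 1


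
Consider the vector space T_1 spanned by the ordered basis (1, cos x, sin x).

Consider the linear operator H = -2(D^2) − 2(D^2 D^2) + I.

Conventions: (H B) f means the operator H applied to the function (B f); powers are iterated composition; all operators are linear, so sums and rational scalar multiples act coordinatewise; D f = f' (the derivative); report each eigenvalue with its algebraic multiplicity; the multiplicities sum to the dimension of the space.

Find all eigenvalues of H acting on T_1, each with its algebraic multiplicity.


image of 1: 1
image of cos x: cos x
image of sin x: sin x
the matrix is diagonal; its diagonal is (1, 1, 1)
for a triangular matrix the eigenvalues are the diagonal entries, with algebraic multiplicity their repetition count

λ = 1 (multiplicity 3)


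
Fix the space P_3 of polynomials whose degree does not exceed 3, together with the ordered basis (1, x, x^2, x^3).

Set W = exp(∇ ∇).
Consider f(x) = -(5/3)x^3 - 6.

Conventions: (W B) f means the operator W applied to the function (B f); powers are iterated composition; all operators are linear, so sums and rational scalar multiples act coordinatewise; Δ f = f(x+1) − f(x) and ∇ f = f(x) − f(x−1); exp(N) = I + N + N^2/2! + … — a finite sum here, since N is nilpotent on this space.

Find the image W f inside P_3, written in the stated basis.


order-1 term: -10x + 10
the series for exp(∇ ∇) f terminates at order 1
exp(∇ ∇) f = -(5/3)x^3 - 10x + 4

the image equals g(x) = -(5/3)x^3 - 10x + 4


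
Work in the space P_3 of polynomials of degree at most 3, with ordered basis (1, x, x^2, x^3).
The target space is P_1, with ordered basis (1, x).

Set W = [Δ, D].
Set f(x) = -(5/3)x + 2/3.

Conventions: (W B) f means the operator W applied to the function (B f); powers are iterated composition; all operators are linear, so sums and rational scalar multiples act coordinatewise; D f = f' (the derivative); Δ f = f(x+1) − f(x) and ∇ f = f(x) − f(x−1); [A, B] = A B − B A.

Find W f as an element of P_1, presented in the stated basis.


g(x) = 0

D f = -5/3
Δ D f = 0
Δ f = -5/3
D Δ f = 0
[Δ, D] f = 0


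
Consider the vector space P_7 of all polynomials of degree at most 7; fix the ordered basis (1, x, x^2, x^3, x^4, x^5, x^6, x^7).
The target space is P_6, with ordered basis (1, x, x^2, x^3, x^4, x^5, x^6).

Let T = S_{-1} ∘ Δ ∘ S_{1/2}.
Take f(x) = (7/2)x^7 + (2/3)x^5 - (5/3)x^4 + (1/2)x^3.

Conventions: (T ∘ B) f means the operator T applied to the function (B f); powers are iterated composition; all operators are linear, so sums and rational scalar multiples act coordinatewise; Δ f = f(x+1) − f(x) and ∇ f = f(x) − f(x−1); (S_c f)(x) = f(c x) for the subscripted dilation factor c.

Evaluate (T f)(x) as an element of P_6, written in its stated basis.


g(x) = (49/256)x^6 - (147/256)x^5 + (815/768)x^4 - (575/768)x^3 + (265/768)x^2 - (17/256)x + 5/768

S_{1/2} f = (7/256)x^7 + (1/48)x^5 - (5/48)x^4 + (1/16)x^3
Δ S_{1/2} f = (49/256)x^6 + (147/256)x^5 + (815/768)x^4 + (575/768)x^3 + (265/768)x^2 + (17/256)x + 5/768
S_{-1} Δ S_{1/2} f = (49/256)x^6 - (147/256)x^5 + (815/768)x^4 - (575/768)x^3 + (265/768)x^2 - (17/256)x + 5/768


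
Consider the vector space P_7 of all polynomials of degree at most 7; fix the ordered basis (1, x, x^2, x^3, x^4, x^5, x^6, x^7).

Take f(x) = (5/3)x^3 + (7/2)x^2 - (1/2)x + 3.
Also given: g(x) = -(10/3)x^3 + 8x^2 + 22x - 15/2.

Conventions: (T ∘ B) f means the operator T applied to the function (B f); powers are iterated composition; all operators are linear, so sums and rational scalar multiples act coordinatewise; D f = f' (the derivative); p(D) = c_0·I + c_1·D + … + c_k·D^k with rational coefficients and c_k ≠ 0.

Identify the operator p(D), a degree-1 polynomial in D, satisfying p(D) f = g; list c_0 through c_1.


D^0 f = (5/3)x^3 + (7/2)x^2 - (1/2)x + 3
D^1 f = 5x^2 + 7x - 1/2
matching coefficients of g against c_0 f + c_1 Df + … from the top degree down determines the c_i
solution: c_0 = -2, c_1 = 3

p(D) = -2·I + 3·D, i.e. c_0 = -2, c_1 = 3


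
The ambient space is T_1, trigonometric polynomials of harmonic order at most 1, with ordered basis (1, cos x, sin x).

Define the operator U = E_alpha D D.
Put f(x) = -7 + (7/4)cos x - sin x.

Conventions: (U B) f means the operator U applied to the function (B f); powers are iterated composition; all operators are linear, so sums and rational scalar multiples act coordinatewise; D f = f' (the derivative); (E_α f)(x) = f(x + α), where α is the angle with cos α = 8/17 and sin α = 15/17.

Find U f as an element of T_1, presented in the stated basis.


the result is g(x) = (1/17)cos x + (137/68)sin x

D f = -cos x - (7/4)sin x
D D f = -(7/4)cos x + sin x
E_alpha D D f = (1/17)cos x + (137/68)sin x


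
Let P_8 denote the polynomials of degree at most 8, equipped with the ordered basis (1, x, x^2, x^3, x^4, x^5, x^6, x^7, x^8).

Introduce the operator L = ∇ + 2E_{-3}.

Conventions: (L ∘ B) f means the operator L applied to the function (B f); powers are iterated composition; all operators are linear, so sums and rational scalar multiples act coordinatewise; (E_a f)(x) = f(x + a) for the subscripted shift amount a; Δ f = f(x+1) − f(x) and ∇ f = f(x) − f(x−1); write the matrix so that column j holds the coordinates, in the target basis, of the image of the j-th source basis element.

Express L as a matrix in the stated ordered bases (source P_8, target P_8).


the matrix is [[2, -5, 17, -53, 161, -485, 1457, -4373, 13121]; [0, 2, -10, 51, -212, 805, -2910, 10199, -34984]; [0, 0, 2, -15, 102, -530, 2415, -10185, 40796]; [0, 0, 0, 2, -20, 170, -1060, 5635, -27160]; [0, 0, 0, 0, 2, -25, 255, -1855, 11270]; [0, 0, 0, 0, 0, 2, -30, 357, -2968]; [0, 0, 0, 0, 0, 0, 2, -35, 476]; [0, 0, 0, 0, 0, 0, 0, 2, -40]; [0, 0, 0, 0, 0, 0, 0, 0, 2]] (rows listed top to bottom)

image of 1: 2
image of x: 2x - 5
image of x^2: 2x^2 - 10x + 17
image of x^3: 2x^3 - 15x^2 + 51x - 53
image of x^4: 2x^4 - 20x^3 + 102x^2 - 212x + 161
image of x^5: 2x^5 - 25x^4 + 170x^3 - 530x^2 + 805x - 485
image of x^6: 2x^6 - 30x^5 + 255x^4 - 1060x^3 + 2415x^2 - 2910x + 1457
image of x^7: 2x^7 - 35x^6 + 357x^5 - 1855x^4 + 5635x^3 - 10185x^2 + 10199x - 4373
image of x^8: 2x^8 - 40x^7 + 476x^6 - 2968x^5 + 11270x^4 - 27160x^3 + 40796x^2 - 34984x + 13121
each image's coordinates form column j of the matrix


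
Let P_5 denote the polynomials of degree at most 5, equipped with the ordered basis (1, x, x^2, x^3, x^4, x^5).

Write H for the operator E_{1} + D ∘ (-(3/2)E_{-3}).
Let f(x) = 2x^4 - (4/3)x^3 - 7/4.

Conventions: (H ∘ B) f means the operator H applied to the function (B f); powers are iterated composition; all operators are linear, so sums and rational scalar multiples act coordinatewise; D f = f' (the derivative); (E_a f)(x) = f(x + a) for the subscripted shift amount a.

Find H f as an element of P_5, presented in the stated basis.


the result is g(x) = 2x^4 - (16/3)x^3 + 122x^2 - 356x + 4523/12

E_{1} f = 2x^4 + (20/3)x^3 + 8x^2 + 4x - 13/12
E_{-3} f = 2x^4 - (76/3)x^3 + 120x^2 - 252x + 785/4
(-(3/2)E_{-3}) f = -3x^4 + 38x^3 - 180x^2 + 378x - 2355/8
D (-(3/2)E_{-3}) f = -12x^3 + 114x^2 - 360x + 378
(E_{1} + D ∘ (-(3/2)E_{-3})) f = 2x^4 - (16/3)x^3 + 122x^2 - 356x + 4523/12


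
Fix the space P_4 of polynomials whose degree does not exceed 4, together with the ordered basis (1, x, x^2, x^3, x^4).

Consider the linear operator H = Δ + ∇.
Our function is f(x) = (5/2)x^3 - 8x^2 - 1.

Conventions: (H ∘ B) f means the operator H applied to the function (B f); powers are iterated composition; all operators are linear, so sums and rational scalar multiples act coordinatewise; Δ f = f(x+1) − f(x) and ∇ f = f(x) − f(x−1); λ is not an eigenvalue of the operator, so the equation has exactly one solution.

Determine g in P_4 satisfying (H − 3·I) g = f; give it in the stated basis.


the image equals g(x) = -(5/6)x^3 + x^2 + (4/3)x + 2/3

write g with unknown coordinates in the stated basis and equate coefficients in (H − 3·I) g = f
solving from the highest basis element down gives g = -(5/6)x^3 + x^2 + (4/3)x + 2/3
check: H g = -5x^2 + 4x + 1
so H g − 3·g = (5/2)x^3 - 8x^2 - 1 = f ✓
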